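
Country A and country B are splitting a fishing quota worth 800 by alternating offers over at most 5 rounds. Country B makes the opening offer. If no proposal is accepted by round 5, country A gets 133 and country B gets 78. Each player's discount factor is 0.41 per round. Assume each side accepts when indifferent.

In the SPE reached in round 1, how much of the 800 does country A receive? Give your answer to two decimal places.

229.81

Round 5 (country B proposes): country A gets 133 if talks fail, so country B offers 133 and keeps 667.
Round 4 (country A proposes): country B can get 667 next round, worth 0.41 × 667 = 273.47 now. Country A offers 273.47 and keeps 800 − 273.47 = 526.53.
Round 3 (country B proposes): country A can get 526.53 next round, worth 0.41 × 526.53 = 215.8773 now, so country B offers 215.8773, keeping 584.1227.
Round 2 (country A proposes): country B can get 584.1227 next round, worth 0.41 × 584.1227 = 239.490307 now; country A offers that and keeps 560.509693.
Round 1 (country B proposes): country A can get 560.509693 next round, worth 0.41 × 560.509693 = 229.80897413 now, so country B offers 229.80897413, keeping 570.19102587.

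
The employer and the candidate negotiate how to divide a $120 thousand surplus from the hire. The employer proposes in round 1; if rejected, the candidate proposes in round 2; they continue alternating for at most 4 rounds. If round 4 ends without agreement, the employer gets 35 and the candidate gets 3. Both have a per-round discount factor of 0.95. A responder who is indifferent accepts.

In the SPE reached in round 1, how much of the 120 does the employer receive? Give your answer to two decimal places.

Solve by backward induction from round 4.
Round 4 (the candidate proposes): the employer gets 35 if talks fail, so the candidate offers 35 and keeps 85.
Round 3 (the employer proposes): the candidate can get 85 next round, worth 0.95 × 85 = 80.75 now; the employer offers that and keeps 39.25.
Round 2 (the candidate proposes): the employer can get 39.25 next round, worth 0.95 × 39.25 = 37.2875 now. The candidate offers 37.2875 and keeps 120 − 37.2875 = 82.7125.
Round 1 (the employer proposes): the candidate can get 82.7125 next round, worth 0.95 × 82.7125 = 78.576875 now. The employer offers 78.576875 and keeps 120 − 78.576875 = 41.423125.

41.42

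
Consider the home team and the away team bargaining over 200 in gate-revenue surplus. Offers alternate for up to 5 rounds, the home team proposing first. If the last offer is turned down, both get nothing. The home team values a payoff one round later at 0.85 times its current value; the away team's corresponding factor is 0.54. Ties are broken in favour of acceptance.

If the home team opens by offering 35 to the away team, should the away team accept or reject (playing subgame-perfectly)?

Accept

Round 5 (the home team proposes): the away team will accept anything ≥ 0, so the home team offers 0 and keeps 200.
Round 4 (the away team proposes): the home team can get 200 next round, worth 0.85 × 200 = 170 now, so the away team offers 170, keeping 30.
Round 3 (the home team proposes): the away team can get 30 next round, worth 0.54 × 30 = 16.2 now. The home team offers 16.2 and keeps 200 − 16.2 = 183.8.
Round 2 (the away team proposes): the home team can get 183.8 next round, worth 0.85 × 183.8 = 156.23 now, so the away team offers 156.23, keeping 43.77.
So by rejecting in round 1, the away team gets 43.77 next round, worth 0.54 × 43.77 = 23.6358 now.
Offer 35 ≥ 23.6358, so the away team accepts.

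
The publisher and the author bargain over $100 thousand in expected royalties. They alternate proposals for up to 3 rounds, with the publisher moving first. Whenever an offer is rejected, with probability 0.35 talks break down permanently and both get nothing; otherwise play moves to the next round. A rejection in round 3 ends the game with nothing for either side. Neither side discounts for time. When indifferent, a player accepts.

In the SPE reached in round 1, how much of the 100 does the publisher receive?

77.25

Round 3 (the publisher proposes): rejection yields 0 for the author; the publisher offers 0 and keeps 100.
Round 2 (the author proposes): rejecting gives the publisher an expected 0.65 × 100 = 65. The author offers 65 and keeps 100 − 65 = 35.
Round 1 (the publisher proposes): rejecting gives the author an expected 0.65 × 35 = 22.75. The publisher offers 22.75 and keeps 100 − 22.75 = 77.25.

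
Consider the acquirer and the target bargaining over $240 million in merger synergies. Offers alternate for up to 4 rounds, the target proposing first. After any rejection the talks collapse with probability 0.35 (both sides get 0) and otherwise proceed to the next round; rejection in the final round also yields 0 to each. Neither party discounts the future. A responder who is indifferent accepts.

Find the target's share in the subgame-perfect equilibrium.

Round 4 (the acquirer proposes): rejection yields 0 for the target; the acquirer offers 0 and keeps 240.
Round 3 (the target proposes): rejecting gives the acquirer an expected 0.65 × 240 = 156; the target offers that and keeps 84.
Round 2 (the acquirer proposes): rejecting gives the target an expected 0.65 × 84 = 54.6, so the acquirer offers 54.6, keeping 185.4.
Round 1 (the target proposes): rejecting gives the acquirer an expected 0.65 × 185.4 = 120.51. The target offers 120.51 and keeps 240 − 120.51 = 119.49.

119.49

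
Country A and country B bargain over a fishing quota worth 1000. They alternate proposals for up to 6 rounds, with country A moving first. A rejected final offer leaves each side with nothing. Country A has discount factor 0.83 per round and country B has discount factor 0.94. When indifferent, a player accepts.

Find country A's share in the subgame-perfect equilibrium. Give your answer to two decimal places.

Round 6 (country B proposes): country A will accept anything ≥ 0, so country B offers 0 and keeps 1000.
Round 5 (country A proposes): country B can get 1000 next round, worth 0.94 × 1000 = 940 now. Country A offers 940 and keeps 1000 − 940 = 60.
Round 4 (country B proposes): country A can get 60 next round, worth 0.83 × 60 = 49.8 now. Country B offers 49.8 and keeps 1000 − 49.8 = 950.2.
Round 3 (country A proposes): country B can get 950.2 next round, worth 0.94 × 950.2 = 893.188 now, so country A offers 893.188, keeping 106.812.
Round 2 (country B proposes): country A can get 106.812 next round, worth 0.83 × 106.812 = 88.65396 now, so country B offers 88.65396, keeping 911.34604.
Round 1 (country A proposes): country B can get 911.34604 next round, worth 0.94 × 911.34604 = 856.6652776 now; country A offers that and keeps 143.3347224.

143.33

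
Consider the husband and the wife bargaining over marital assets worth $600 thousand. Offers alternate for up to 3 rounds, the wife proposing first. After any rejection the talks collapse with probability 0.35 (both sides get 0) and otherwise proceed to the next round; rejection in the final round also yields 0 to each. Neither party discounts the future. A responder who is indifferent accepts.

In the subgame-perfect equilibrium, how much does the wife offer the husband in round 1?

Round 3 (the wife proposes): rejection yields 0 for the husband; the wife offers 0 and keeps 600.
Round 2 (the husband proposes): rejecting gives the wife an expected 0.65 × 600 = 390. The husband offers 390 and keeps 600 − 390 = 210.
Round 1 (the wife proposes): rejecting gives the husband an expected 0.65 × 210 = 136.5; the wife offers that and keeps 463.5.

136.5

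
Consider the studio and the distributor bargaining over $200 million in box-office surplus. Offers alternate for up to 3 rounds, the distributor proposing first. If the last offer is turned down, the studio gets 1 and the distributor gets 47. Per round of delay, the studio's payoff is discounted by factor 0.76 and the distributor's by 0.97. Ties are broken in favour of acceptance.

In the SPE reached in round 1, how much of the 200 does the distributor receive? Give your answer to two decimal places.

194.70

Round 3 (the distributor proposes): the studio gets 1 if talks fail, so the distributor offers 1 and keeps 199.
Round 2 (the studio proposes): the distributor can get 199 next round, worth 0.97 × 199 = 193.03 now, so the studio offers 193.03, keeping 6.97.
Round 1 (the distributor proposes): the studio can get 6.97 next round, worth 0.76 × 6.97 = 5.2972 now, so the distributor offers 5.2972, keeping 194.7028.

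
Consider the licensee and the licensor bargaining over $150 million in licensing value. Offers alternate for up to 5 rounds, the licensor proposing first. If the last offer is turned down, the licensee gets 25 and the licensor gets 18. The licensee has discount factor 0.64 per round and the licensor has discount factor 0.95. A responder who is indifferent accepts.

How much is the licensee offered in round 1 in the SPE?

16.96

Round 5 (the licensor proposes): the licensee gets 25 if talks fail, so the licensor offers 25 and keeps 125.
Round 4 (the licensee proposes): the licensor can get 125 next round, worth 0.95 × 125 = 118.75 now. The licensee offers 118.75 and keeps 150 − 118.75 = 31.25.
Round 3 (the licensor proposes): the licensee can get 31.25 next round, worth 0.64 × 31.25 = 20 now. The licensor offers 20 and keeps 150 − 20 = 130.
Round 2 (the licensee proposes): the licensor can get 130 next round, worth 0.95 × 130 = 123.5 now; the licensee offers that and keeps 26.5.
Round 1 (the licensor proposes): the licensee can get 26.5 next round, worth 0.64 × 26.5 = 16.96 now, so the licensor offers 16.96, keeping 133.04.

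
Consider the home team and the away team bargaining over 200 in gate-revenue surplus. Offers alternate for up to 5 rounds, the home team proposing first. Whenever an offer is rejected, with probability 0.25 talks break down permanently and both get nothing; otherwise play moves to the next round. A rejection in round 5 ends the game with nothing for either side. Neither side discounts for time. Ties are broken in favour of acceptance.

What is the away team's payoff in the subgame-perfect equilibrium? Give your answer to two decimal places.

Round 5 (the home team proposes): the away team will accept anything ≥ 0, so the home team offers 0 and keeps 200.
Round 4 (the away team proposes): rejecting gives the home team an expected 0.75 × 200 = 150, so the away team offers 150, keeping 50.
Round 3 (the home team proposes): rejecting gives the away team an expected 0.75 × 50 = 37.5. The home team offers 37.5 and keeps 200 − 37.5 = 162.5.
Round 2 (the away team proposes): rejecting gives the home team an expected 0.75 × 162.5 = 121.875; the away team offers that and keeps 78.125.
Round 1 (the home team proposes): rejecting gives the away team an expected 0.75 × 78.125 = 58.59375; the home team offers that and keeps 141.40625.

58.59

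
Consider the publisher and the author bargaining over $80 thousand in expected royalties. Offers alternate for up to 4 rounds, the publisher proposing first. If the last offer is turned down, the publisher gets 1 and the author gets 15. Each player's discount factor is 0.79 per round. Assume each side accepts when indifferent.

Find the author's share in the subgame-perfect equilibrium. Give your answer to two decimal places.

52.22

Round 4 (the author proposes): the publisher gets 1 if talks fail, so the author offers 1 and keeps 79.
Round 3 (the publisher proposes): the author can get 79 next round, worth 0.79 × 79 = 62.41 now, so the publisher offers 62.41, keeping 17.59.
Round 2 (the author proposes): the publisher can get 17.59 next round, worth 0.79 × 17.59 = 13.8961 now. The author offers 13.8961 and keeps 80 − 13.8961 = 66.1039.
Round 1 (the publisher proposes): the author can get 66.1039 next round, worth 0.79 × 66.1039 = 52.222081 now; the publisher offers that and keeps 27.777919.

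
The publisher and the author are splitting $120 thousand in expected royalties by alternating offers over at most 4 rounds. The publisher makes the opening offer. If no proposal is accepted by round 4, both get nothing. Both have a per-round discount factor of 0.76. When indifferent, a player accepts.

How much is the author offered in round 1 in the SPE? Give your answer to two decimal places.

Round 4 (the author proposes): the publisher will accept anything ≥ 0, so the author offers 0 and keeps 120.
Round 3 (the publisher proposes): the author can get 120 next round, worth 0.76 × 120 = 91.2 now. The publisher offers 91.2 and keeps 120 − 91.2 = 28.8.
Round 2 (the author proposes): the publisher can get 28.8 next round, worth 0.76 × 28.8 = 21.888 now; the author offers that and keeps 98.112.
Round 1 (the publisher proposes): the author can get 98.112 next round, worth 0.76 × 98.112 = 74.56512 now. The publisher offers 74.56512 and keeps 120 − 74.56512 = 45.43488.

74.57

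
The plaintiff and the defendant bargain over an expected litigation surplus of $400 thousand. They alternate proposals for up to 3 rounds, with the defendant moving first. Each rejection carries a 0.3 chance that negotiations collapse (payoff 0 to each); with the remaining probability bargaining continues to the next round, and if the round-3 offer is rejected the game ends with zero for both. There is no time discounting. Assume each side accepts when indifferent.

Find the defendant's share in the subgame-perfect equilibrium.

316

By backward induction:
Round 3 (the defendant proposes): rejection yields 0 for the plaintiff; the defendant offers 0 and keeps 400.
Round 2 (the plaintiff proposes): rejecting gives the defendant an expected 0.7 × 400 = 280. The plaintiff offers 280 and keeps 400 − 280 = 120.
Round 1 (the defendant proposes): rejecting gives the plaintiff an expected 0.7 × 120 = 84. The defendant offers 84 and keeps 400 − 84 = 316.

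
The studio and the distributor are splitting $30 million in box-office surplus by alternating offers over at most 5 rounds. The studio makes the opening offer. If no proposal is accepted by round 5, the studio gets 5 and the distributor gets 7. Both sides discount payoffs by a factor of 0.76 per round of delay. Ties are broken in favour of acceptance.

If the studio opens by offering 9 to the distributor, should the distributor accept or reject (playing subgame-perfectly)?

Round 5 (the studio proposes): the distributor gets 7 if talks fail, so the studio offers 7 and keeps 23.
Round 4 (the distributor proposes): the studio can get 23 next round, worth 0.76 × 23 = 17.48 now; the distributor offers that and keeps 12.52.
Round 3 (the studio proposes): the distributor can get 12.52 next round, worth 0.76 × 12.52 = 9.5152 now, so the studio offers 9.5152, keeping 20.4848.
Round 2 (the distributor proposes): the studio can get 20.4848 next round, worth 0.76 × 20.4848 = 15.568448 now, so the distributor offers 15.568448, keeping 14.431552.
So by rejecting in round 1, the distributor gets 14.431552 next round, worth 0.76 × 14.431552 = 10.96797952 now.
Offer 9 < 10.96797952, so the distributor rejects.

Reject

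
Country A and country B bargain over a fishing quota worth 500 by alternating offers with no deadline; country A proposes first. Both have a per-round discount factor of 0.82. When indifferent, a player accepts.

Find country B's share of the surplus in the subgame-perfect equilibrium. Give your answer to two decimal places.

Let x be country A's share when country A proposes and y be country B's share when country B proposes.
Country B accepts iff offered ≥ 0.82·y, so x = 500 − 0.82y. Symmetrically y = 500 − 0.82x.
Substituting: x = 500 − 0.82(500 − 0.82x), giving x(1 − 0.82·0.82) = 500(1 − 0.82).
So x = 500 × 0.18 / 0.3276 ≈ 274.7253, and country B receives 500 − x ≈ 225.2747.

225.27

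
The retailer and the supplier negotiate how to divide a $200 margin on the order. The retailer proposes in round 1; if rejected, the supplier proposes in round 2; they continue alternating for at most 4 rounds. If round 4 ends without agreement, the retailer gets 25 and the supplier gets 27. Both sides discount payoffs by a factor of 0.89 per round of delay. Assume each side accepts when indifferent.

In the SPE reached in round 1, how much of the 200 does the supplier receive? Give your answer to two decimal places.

142.95

Round 4 (the supplier proposes): the retailer gets 25 if talks fail, so the supplier offers 25 and keeps 175.
Round 3 (the retailer proposes): the supplier can get 175 next round, worth 0.89 × 175 = 155.75 now, so the retailer offers 155.75, keeping 44.25.
Round 2 (the supplier proposes): the retailer can get 44.25 next round, worth 0.89 × 44.25 = 39.3825 now, so the supplier offers 39.3825, keeping 160.6175.
Round 1 (the retailer proposes): the supplier can get 160.6175 next round, worth 0.89 × 160.6175 = 142.949575 now, so the retailer offers 142.949575, keeping 57.050425.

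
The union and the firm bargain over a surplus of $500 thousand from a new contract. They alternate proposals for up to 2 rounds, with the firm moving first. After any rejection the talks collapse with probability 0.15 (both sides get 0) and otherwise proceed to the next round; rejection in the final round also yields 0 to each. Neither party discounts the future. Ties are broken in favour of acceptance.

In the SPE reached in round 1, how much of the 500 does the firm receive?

Round 2 (the union proposes): rejection yields 0 for the firm; the union offers 0 and keeps 500.
Round 1 (the firm proposes): rejecting gives the union an expected 0.85 × 500 = 425. The firm offers 425 and keeps 500 − 425 = 75.

75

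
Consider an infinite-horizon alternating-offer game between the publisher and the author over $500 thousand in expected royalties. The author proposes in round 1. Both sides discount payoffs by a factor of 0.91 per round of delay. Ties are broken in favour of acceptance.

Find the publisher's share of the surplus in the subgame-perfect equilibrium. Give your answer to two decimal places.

When the author proposes, the publisher accepts any offer worth at least 0.91 times what the publisher would get by proposing next round; and vice versa.
This gives x = 500 − 0.91y and y = 500 − 0.91x, where x and y are each side's share when it proposes.
Hence (1 − 0.91·0.91)x = 500(1 − 0.91), i.e. 0.1719·x = 45.
x ≈ 261.7801; the publisher's share is 500 − x ≈ 238.2199.

238.22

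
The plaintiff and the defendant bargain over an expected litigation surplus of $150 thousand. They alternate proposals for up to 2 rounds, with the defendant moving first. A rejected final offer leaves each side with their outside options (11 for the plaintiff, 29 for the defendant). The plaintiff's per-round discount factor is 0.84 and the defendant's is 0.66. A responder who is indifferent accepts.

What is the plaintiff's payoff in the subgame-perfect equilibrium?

101.64

Solve by backward induction from round 2.
Round 2 (the plaintiff proposes): the defendant gets 29 if talks fail, so the plaintiff offers 29 and keeps 121.
Round 1 (the defendant proposes): the plaintiff can get 121 next round, worth 0.84 × 121 = 101.64 now, so the defendant offers 101.64, keeping 48.36.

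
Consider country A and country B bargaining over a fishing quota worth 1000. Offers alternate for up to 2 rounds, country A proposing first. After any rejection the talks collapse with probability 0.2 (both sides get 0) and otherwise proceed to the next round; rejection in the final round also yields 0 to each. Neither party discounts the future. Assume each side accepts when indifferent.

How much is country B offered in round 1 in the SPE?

800

By backward induction:
Round 2 (country B proposes): country A will accept anything ≥ 0, so country B offers 0 and keeps 1000.
Round 1 (country A proposes): rejecting gives country B an expected 0.8 × 1000 = 800; country A offers that and keeps 200.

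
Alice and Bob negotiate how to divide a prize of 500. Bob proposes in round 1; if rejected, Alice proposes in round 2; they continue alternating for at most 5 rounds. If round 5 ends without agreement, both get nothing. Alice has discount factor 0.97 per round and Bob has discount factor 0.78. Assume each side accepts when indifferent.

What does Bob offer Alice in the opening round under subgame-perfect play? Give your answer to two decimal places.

Round 5 (Bob proposes): rejection yields 0 for Alice; Bob offers 0 and keeps 500.
Round 4 (Alice proposes): Bob can get 500 next round, worth 0.78 × 500 = 390 now, so Alice offers 390, keeping 110.
Round 3 (Bob proposes): Alice can get 110 next round, worth 0.97 × 110 = 106.7 now. Bob offers 106.7 and keeps 500 − 106.7 = 393.3.
Round 2 (Alice proposes): Bob can get 393.3 next round, worth 0.78 × 393.3 = 306.774 now; Alice offers that and keeps 193.226.
Round 1 (Bob proposes): Alice can get 193.226 next round, worth 0.97 × 193.226 = 187.42922 now; Bob offers that and keeps 312.57078.

187.43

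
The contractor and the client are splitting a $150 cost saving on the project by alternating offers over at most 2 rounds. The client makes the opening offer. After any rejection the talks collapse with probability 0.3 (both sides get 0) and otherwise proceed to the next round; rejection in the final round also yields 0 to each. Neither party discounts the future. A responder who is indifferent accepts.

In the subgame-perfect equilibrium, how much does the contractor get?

Round 2 (the contractor proposes): the client will accept anything ≥ 0, so the contractor offers 0 and keeps 150.
Round 1 (the client proposes): rejecting gives the contractor an expected 0.7 × 150 = 105; the client offers that and keeps 45.

105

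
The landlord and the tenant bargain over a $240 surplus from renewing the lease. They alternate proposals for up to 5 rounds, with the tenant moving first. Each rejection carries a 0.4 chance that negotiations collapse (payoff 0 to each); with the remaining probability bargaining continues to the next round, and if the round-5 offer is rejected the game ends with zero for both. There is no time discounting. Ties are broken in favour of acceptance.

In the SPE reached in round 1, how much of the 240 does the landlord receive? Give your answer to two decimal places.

By backward induction:
Round 5 (the tenant proposes): rejection yields 0 for the landlord; the tenant offers 0 and keeps 240.
Round 4 (the landlord proposes): rejecting gives the tenant an expected 0.6 × 240 = 144. The landlord offers 144 and keeps 240 − 144 = 96.
Round 3 (the tenant proposes): rejecting gives the landlord an expected 0.6 × 96 = 57.6, so the tenant offers 57.6, keeping 182.4.
Round 2 (the landlord proposes): rejecting gives the tenant an expected 0.6 × 182.4 = 109.44. The landlord offers 109.44 and keeps 240 − 109.44 = 130.56.
Round 1 (the tenant proposes): rejecting gives the landlord an expected 0.6 × 130.56 = 78.336. The tenant offers 78.336 and keeps 240 − 78.336 = 161.664.

78.34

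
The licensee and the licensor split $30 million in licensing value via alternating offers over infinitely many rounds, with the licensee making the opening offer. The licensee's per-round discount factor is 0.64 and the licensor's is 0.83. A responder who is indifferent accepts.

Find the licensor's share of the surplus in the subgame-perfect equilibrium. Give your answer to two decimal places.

19.12

Let x be the licensee's share when the licensee proposes and y be the licensor's share when the licensor proposes.
The licensor accepts iff offered ≥ 0.83·y, so x = 30 − 0.83y. Symmetrically y = 30 − 0.64x.
Substituting: x = 30 − 0.83(30 − 0.64x), giving x(1 − 0.64·0.83) = 30(1 − 0.83).
So x = 30 × 0.17 / 0.4688 ≈ 10.8788, and the licensor receives 30 − x ≈ 19.1212.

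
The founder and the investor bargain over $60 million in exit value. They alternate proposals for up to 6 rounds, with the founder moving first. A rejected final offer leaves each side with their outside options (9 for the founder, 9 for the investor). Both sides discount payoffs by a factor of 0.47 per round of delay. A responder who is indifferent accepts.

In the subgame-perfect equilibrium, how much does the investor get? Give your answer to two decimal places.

Round 6 (the investor proposes): the founder gets 9 if talks fail, so the investor offers 9 and keeps 51.
Round 5 (the founder proposes): the investor can get 51 next round, worth 0.47 × 51 = 23.97 now, so the founder offers 23.97, keeping 36.03.
Round 4 (the investor proposes): the founder can get 36.03 next round, worth 0.47 × 36.03 = 16.9341 now, so the investor offers 16.9341, keeping 43.0659.
Round 3 (the founder proposes): the investor can get 43.0659 next round, worth 0.47 × 43.0659 = 20.240973 now. The founder offers 20.240973 and keeps 60 − 20.240973 = 39.759027.
Round 2 (the investor proposes): the founder can get 39.759027 next round, worth 0.47 × 39.759027 = 18.68674269 now, so the investor offers 18.68674269, keeping 41.31325731.
Round 1 (the founder proposes): the investor can get 41.31325731 next round, worth 0.47 × 41.31325731 = 19.4172309357 now, so the founder offers 19.4172309357, keeping 40.5827690643.

19.42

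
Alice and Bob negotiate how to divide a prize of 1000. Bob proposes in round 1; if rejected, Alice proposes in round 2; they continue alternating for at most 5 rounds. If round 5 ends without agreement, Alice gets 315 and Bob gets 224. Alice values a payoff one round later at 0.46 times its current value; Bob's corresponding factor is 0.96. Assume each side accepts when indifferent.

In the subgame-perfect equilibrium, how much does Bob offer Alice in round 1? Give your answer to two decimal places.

Round 5 (Bob proposes): Alice gets 315 if talks fail, so Bob offers 315 and keeps 685.
Round 4 (Alice proposes): Bob can get 685 next round, worth 0.96 × 685 = 657.6 now; Alice offers that and keeps 342.4.
Round 3 (Bob proposes): Alice can get 342.4 next round, worth 0.46 × 342.4 = 157.504 now, so Bob offers 157.504, keeping 842.496.
Round 2 (Alice proposes): Bob can get 842.496 next round, worth 0.96 × 842.496 = 808.79616 now; Alice offers that and keeps 191.20384.
Round 1 (Bob proposes): Alice can get 191.20384 next round, worth 0.46 × 191.20384 = 87.9537664 now, so Bob offers 87.9537664, keeping 912.0462336.

87.95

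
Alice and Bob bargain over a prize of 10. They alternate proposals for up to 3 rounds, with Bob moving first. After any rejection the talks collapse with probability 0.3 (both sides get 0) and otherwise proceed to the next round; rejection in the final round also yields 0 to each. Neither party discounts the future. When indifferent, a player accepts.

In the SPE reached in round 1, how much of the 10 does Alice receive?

2.1

Round 3 (Bob proposes): rejection yields 0 for Alice; Bob offers 0 and keeps 10.
Round 2 (Alice proposes): rejecting gives Bob an expected 0.7 × 10 = 7; Alice offers that and keeps 3.
Round 1 (Bob proposes): rejecting gives Alice an expected 0.7 × 3 = 2.1, so Bob offers 2.1, keeping 7.9.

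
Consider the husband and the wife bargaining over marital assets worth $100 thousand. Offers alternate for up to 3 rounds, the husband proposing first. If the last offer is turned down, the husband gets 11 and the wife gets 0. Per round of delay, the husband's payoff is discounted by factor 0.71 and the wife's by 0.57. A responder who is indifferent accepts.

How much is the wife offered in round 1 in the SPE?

16.53

Work backward from the last round.
Round 3 (the husband proposes): rejection yields 0 for the wife; the husband offers 0 and keeps 100.
Round 2 (the wife proposes): the husband can get 100 next round, worth 0.71 × 100 = 71 now; the wife offers that and keeps 29.
Round 1 (the husband proposes): the wife can get 29 next round, worth 0.57 × 29 = 16.53 now; the husband offers that and keeps 83.47.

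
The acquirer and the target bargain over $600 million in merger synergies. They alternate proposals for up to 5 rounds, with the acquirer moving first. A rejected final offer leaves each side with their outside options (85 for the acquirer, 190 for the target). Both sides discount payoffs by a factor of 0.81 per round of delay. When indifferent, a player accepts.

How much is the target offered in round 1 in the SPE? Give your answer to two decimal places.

Round 5 (the acquirer proposes): the target gets 190 if talks fail, so the acquirer offers 190 and keeps 410.
Round 4 (the target proposes): the acquirer can get 410 next round, worth 0.81 × 410 = 332.1 now, so the target offers 332.1, keeping 267.9.
Round 3 (the acquirer proposes): the target can get 267.9 next round, worth 0.81 × 267.9 = 216.999 now. The acquirer offers 216.999 and keeps 600 − 216.999 = 383.001.
Round 2 (the target proposes): the acquirer can get 383.001 next round, worth 0.81 × 383.001 = 310.23081 now, so the target offers 310.23081, keeping 289.76919.
Round 1 (the acquirer proposes): the target can get 289.76919 next round, worth 0.81 × 289.76919 = 234.7130439 now. The acquirer offers 234.7130439 and keeps 600 − 234.7130439 = 365.2869561.

234.71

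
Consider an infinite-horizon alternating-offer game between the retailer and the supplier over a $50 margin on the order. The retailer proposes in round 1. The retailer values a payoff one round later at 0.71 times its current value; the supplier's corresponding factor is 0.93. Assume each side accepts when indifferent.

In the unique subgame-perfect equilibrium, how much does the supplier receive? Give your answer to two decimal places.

39.70

When the retailer proposes, the supplier accepts any offer worth at least 0.93 times what the supplier would get by proposing next round; and vice versa.
This gives x = 50 − 0.93y and y = 50 − 0.71x, where x and y are each side's share when it proposes.
Hence (1 − 0.93·0.71)x = 50(1 − 0.93), i.e. 0.3397·x = 3.5.
x ≈ 10.3032; the supplier's share is 50 − x ≈ 39.6968.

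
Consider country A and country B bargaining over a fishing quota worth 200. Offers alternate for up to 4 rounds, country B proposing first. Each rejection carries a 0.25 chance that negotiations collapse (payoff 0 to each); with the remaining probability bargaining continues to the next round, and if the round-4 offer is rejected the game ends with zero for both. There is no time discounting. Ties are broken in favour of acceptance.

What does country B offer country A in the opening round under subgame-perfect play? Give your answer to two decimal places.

Round 4 (country A proposes): country B will accept anything ≥ 0, so country A offers 0 and keeps 200.
Round 3 (country B proposes): rejecting gives country A an expected 0.75 × 200 = 150. Country B offers 150 and keeps 200 − 150 = 50.
Round 2 (country A proposes): rejecting gives country B an expected 0.75 × 50 = 37.5. Country A offers 37.5 and keeps 200 − 37.5 = 162.5.
Round 1 (country B proposes): rejecting gives country A an expected 0.75 × 162.5 = 121.875, so country B offers 121.875, keeping 78.125.

121.88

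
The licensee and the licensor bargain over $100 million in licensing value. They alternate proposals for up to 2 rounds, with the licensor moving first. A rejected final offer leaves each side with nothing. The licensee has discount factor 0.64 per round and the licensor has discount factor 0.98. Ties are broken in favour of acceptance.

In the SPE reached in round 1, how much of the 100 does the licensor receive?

36

Round 2 (the licensee proposes): the licensor will accept anything ≥ 0, so the licensee offers 0 and keeps 100.
Round 1 (the licensor proposes): the licensee can get 100 next round, worth 0.64 × 100 = 64 now, so the licensor offers 64, keeping 36.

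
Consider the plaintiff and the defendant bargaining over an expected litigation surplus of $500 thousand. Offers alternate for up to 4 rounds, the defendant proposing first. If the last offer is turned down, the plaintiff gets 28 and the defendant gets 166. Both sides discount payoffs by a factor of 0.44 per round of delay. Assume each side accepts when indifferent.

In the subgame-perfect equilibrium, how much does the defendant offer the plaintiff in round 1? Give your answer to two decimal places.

151.65

Round 4 (the plaintiff proposes): the defendant gets 166 if talks fail, so the plaintiff offers 166 and keeps 334.
Round 3 (the defendant proposes): the plaintiff can get 334 next round, worth 0.44 × 334 = 146.96 now; the defendant offers that and keeps 353.04.
Round 2 (the plaintiff proposes): the defendant can get 353.04 next round, worth 0.44 × 353.04 = 155.3376 now. The plaintiff offers 155.3376 and keeps 500 − 155.3376 = 344.6624.
Round 1 (the defendant proposes): the plaintiff can get 344.6624 next round, worth 0.44 × 344.6624 = 151.651456 now. The defendant offers 151.651456 and keeps 500 − 151.651456 = 348.348544.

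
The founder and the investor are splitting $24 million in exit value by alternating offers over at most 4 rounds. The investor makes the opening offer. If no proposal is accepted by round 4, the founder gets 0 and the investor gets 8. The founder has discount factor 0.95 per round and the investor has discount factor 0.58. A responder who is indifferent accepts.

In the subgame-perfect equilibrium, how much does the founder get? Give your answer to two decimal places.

Round 4 (the founder proposes): the investor gets 8 if talks fail, so the founder offers 8 and keeps 16.
Round 3 (the investor proposes): the founder can get 16 next round, worth 0.95 × 16 = 15.2 now; the investor offers that and keeps 8.8.
Round 2 (the founder proposes): the investor can get 8.8 next round, worth 0.58 × 8.8 = 5.104 now, so the founder offers 5.104, keeping 18.896.
Round 1 (the investor proposes): the founder can get 18.896 next round, worth 0.95 × 18.896 = 17.9512 now, so the investor offers 17.9512, keeping 6.0488.

17.95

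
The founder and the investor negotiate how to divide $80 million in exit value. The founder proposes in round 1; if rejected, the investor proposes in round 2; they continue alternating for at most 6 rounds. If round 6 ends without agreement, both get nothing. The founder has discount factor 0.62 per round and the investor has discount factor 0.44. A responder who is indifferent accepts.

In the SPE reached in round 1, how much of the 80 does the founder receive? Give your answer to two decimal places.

60.36

Round 6 (the investor proposes): rejection yields 0 for the founder; the investor offers 0 and keeps 80.
Round 5 (the founder proposes): the investor can get 80 next round, worth 0.44 × 80 = 35.2 now. The founder offers 35.2 and keeps 80 − 35.2 = 44.8.
Round 4 (the investor proposes): the founder can get 44.8 next round, worth 0.62 × 44.8 = 27.776 now, so the investor offers 27.776, keeping 52.224.
Round 3 (the founder proposes): the investor can get 52.224 next round, worth 0.44 × 52.224 = 22.97856 now. The founder offers 22.97856 and keeps 80 − 22.97856 = 57.02144.
Round 2 (the investor proposes): the founder can get 57.02144 next round, worth 0.62 × 57.02144 = 35.3532928 now; the investor offers that and keeps 44.6467072.
Round 1 (the founder proposes): the investor can get 44.6467072 next round, worth 0.44 × 44.6467072 = 19.644551168 now, so the founder offers 19.644551168, keeping 60.355448832.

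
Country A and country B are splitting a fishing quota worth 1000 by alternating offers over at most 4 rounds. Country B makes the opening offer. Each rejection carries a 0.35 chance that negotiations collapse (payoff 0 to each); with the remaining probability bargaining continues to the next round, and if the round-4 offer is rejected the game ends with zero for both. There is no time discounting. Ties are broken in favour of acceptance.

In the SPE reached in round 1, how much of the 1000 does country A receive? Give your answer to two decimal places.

Round 4 (country A proposes): rejection yields 0 for country B; country A offers 0 and keeps 1000.
Round 3 (country B proposes): rejecting gives country A an expected 0.65 × 1000 = 650; country B offers that and keeps 350.
Round 2 (country A proposes): rejecting gives country B an expected 0.65 × 350 = 227.5, so country A offers 227.5, keeping 772.5.
Round 1 (country B proposes): rejecting gives country A an expected 0.65 × 772.5 = 502.125. Country B offers 502.125 and keeps 1000 − 502.125 = 497.875.

502.13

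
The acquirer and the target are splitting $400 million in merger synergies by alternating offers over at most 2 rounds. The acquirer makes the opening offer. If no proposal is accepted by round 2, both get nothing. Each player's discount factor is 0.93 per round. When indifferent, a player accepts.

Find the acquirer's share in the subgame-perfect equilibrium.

28

Round 2 (the target proposes): rejection yields 0 for the acquirer; the target offers 0 and keeps 400.
Round 1 (the acquirer proposes): the target can get 400 next round, worth 0.93 × 400 = 372 now, so the acquirer offers 372, keeping 28.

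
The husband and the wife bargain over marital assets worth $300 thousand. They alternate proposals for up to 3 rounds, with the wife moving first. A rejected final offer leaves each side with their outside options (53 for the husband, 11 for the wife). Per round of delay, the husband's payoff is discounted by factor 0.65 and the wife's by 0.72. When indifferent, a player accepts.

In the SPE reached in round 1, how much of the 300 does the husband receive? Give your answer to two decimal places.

Round 3 (the wife proposes): the husband gets 53 if talks fail, so the wife offers 53 and keeps 247.
Round 2 (the husband proposes): the wife can get 247 next round, worth 0.72 × 247 = 177.84 now, so the husband offers 177.84, keeping 122.16.
Round 1 (the wife proposes): the husband can get 122.16 next round, worth 0.65 × 122.16 = 79.404 now; the wife offers that and keeps 220.596.

79.40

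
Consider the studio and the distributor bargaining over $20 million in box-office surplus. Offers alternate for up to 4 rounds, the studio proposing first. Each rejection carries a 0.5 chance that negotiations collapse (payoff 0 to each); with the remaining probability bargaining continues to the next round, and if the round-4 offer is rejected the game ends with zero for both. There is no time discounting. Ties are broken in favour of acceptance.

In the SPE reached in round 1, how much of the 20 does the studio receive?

By backward induction:
Round 4 (the distributor proposes): the studio will accept anything ≥ 0, so the distributor offers 0 and keeps 20.
Round 3 (the studio proposes): rejecting gives the distributor an expected 0.5 × 20 = 10, so the studio offers 10, keeping 10.
Round 2 (the distributor proposes): rejecting gives the studio an expected 0.5 × 10 = 5. The distributor offers 5 and keeps 20 − 5 = 15.
Round 1 (the studio proposes): rejecting gives the distributor an expected 0.5 × 15 = 7.5, so the studio offers 7.5, keeping 12.5.

12.5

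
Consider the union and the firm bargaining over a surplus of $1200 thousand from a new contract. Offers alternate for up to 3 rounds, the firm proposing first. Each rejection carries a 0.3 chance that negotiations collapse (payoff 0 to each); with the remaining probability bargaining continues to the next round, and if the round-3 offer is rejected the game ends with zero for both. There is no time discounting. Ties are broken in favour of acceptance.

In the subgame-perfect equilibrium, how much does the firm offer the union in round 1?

Round 3 (the firm proposes): rejection yields 0 for the union; the firm offers 0 and keeps 1200.
Round 2 (the union proposes): rejecting gives the firm an expected 0.7 × 1200 = 840, so the union offers 840, keeping 360.
Round 1 (the firm proposes): rejecting gives the union an expected 0.7 × 360 = 252, so the firm offers 252, keeping 948.

252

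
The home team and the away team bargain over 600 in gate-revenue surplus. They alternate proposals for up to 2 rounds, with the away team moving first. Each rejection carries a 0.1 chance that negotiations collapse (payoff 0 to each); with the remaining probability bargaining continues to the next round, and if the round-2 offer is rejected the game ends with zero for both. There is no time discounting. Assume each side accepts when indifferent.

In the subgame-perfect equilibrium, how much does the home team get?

By backward induction:
Round 2 (the home team proposes): rejection yields 0 for the away team; the home team offers 0 and keeps 600.
Round 1 (the away team proposes): rejecting gives the home team an expected 0.9 × 600 = 540; the away team offers that and keeps 60.

540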